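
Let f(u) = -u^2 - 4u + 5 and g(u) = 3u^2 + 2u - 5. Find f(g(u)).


Substitute g(u) into f:
f(g(u)) = -1*(3u^2 + 2u - 5)^2 + (-4)*(3u^2 + 2u - 5) + 5
(3u^2 + 2u - 5)^2 = 9u^4 + 12u^3 - 26u^2 - 20u + 25
Expand and combine: -9u^4 - 12u^3 + 14u^2 + 12u


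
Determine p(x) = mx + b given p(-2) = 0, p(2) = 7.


p(x) = mx + b. Using p(-2)=0, p(2)=7:
m = (0 - 7)/(-2 - 2) = -7/-4 = 7/4
b = 0 - m*(-2) = 0 + 7/2 = 7/2
p(x) = (7/4)x + (7/2)


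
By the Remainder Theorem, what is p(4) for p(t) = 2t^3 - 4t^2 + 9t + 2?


By the Remainder Theorem, the remainder equals p(4):
  2*(4)^3 = 128
  -4*(4)^2 = -64
  9*(4)^1 = 36
  constant: 2
Sum: 128 - 64 + 36 + 2 = 102


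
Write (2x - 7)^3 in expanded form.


Expand (2x - 7)^3 by repeated multiplication:
  (2x - 7)^2 = 4x^2 - 28x + 49
= 8x^3 - 84x^2 + 294x - 343


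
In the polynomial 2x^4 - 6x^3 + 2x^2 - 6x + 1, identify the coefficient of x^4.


Read off the coefficient of x^4: 2


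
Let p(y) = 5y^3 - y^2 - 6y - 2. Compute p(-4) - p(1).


p(-4) = -314
p(1) = -4
p(-4) - p(1) = -314 + 4 = -310


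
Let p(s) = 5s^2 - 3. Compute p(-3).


Using direct substitution:
  5 * (-3)^2 = 45
  0 * (-3)^1 = 0
  constant: -3
Sum = 45 + 0 - 3 = 42


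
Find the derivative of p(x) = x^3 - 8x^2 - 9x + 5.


Apply the power rule term by term:
  d/dx(x^3) = 3x^2
  d/dx(-8x^2) = -16x
  d/dx(-9x) = -9
  d/dx(5) = 0
p'(x) = 3x^2 - 16x - 9


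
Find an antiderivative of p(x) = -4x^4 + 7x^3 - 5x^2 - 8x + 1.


Reverse power rule on each term:
  ∫ -4x^4 dx = -(4/5)x^5
  ∫ 7x^3 dx = (7/4)x^4
  ∫ -5x^2 dx = -(5/3)x^3
  ∫ -8x dx = -4x^2
  ∫ 1 dx = x
F(x) = -(4/5)x^5 + (7/4)x^4 - (5/3)x^3 - 4x^2 + x + C


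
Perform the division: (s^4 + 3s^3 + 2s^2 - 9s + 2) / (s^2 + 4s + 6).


(s^4 + 3s^3 + 2s^2 - 9s + 2) / (s^2 + 4s + 6)
Step 1: s^2 * (s^2 + 4s + 6) = s^4 + 4s^3 + 6s^2; subtract.
Step 2: -s * (s^2 + 4s + 6) = -s^3 - 4s^2 - 6s; subtract.
Step 3: 0 * (s^2 + 4s + 6) = 0; subtract.
Quotient: s^2 - s, Remainder: -3s + 2


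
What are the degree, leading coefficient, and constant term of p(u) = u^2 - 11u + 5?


Highest power of u is 2, with coefficient 1. Constant term is 5.
Degree = 2, leading coefficient = 1, constant term = 5


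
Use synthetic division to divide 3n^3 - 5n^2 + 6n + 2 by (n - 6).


Synthetic division with c = 6. Coefficients: 3, -5, 6, 2
Bring down 3.
  3 * 6 = 18; 18 - 5 = 13
  13 * 6 = 78; 78 + 6 = 84
  84 * 6 = 504; 504 + 2 = 506
Quotient: 3n^2 + 13n + 84, Remainder: 506


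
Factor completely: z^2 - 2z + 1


Roots satisfy r1 + r2 = -b/a = 2 and r1*r2 = c/a = 1.
So r1 = 1, r2 = 1.
z^2 - 2z + 1 = (z - r1)(z - r2) = (z - 1)(z - 1)


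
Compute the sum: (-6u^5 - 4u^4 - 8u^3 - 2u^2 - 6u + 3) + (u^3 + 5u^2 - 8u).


Align terms by degree and add:
  -6u^5 - 4u^4 - 8u^3 - 2u^2 - 6u + 3
+ u^3 + 5u^2 - 8u
= -6u^5 - 4u^4 - 7u^3 + 3u^2 - 14u + 3


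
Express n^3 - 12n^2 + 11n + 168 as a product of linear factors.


Try integer roots (divisors of 168). n=8: p(8)=0.
Divide out (n - 8): quotient is n^2 - 4n - 21.
Factor the quadratic: (n + 3)(n - 7)
Result: (n - 8)(n + 3)(n - 7)


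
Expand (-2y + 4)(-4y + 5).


Distribute each term of the first polynomial:
  (-2y)(-4y + 5) = 8y^2 - 10y
  (4)(-4y + 5) = -16y + 20
Sum: 8y^2 - 26y + 20


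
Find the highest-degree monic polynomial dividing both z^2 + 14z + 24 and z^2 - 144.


Factor each:
  z^2 + 14z + 24 = (z + 12)(z + 2)
  z^2 - 144 = (z + 12)(z - 12)
Common monic factor: z + 12


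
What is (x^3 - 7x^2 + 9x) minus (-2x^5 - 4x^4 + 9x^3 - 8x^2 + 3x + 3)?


Distribute the minus sign:
  (x^3 - 7x^2 + 9x)
- (-2x^5 - 4x^4 + 9x^3 - 8x^2 + 3x + 3)
Negate second polynomial: 2x^5 + 4x^4 - 9x^3 + 8x^2 - 3x - 3
Add: 2x^5 + 4x^4 - 8x^3 + x^2 + 6x - 3


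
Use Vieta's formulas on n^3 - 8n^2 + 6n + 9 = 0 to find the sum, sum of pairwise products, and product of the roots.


Monic cubic n^3+bn^2+cn+d=0: sum=-b, pairwise sum=c, product=-d.
b=-8, c=6, d=9
r1+r2+r3 = 8
r1r2+r1r3+r2r3 = 6
r1r2r3 = -9


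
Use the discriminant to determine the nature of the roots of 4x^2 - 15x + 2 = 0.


D = b^2 - 4ac = (-15)^2 - 4(4)(2) = 225 - 32 = 193
Since D > 0: two distinct irrational roots


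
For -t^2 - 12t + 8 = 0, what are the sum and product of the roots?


For at^2+bt+c=0: sum = -b/a, product = c/a.
a=-1, b=-12, c=8
Sum = -(-12)/-1 = -12
Product = (8)/-1 = -8


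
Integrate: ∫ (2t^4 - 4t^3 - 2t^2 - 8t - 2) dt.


Reverse power rule on each term:
  ∫ 2t^4 dt = (2/5)t^5
  ∫ -4t^3 dt = -t^4
  ∫ -2t^2 dt = -(2/3)t^3
  ∫ -8t dt = -4t^2
  ∫ -2 dt = -2t
F(t) = (2/5)t^5 - t^4 - (2/3)t^3 - 4t^2 - 2t + C


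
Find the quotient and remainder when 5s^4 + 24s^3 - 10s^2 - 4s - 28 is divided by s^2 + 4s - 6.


(5s^4 + 24s^3 - 10s^2 - 4s - 28) / (s^2 + 4s - 6)
Step 1: 5s^2 * (s^2 + 4s - 6) = 5s^4 + 20s^3 - 30s^2; subtract.
Step 2: 4s * (s^2 + 4s - 6) = 4s^3 + 16s^2 - 24s; subtract.
Step 3: 4 * (s^2 + 4s - 6) = 4s^2 + 16s - 24; subtract.
Quotient: 5s^2 + 4s + 4, Remainder: 4s - 4


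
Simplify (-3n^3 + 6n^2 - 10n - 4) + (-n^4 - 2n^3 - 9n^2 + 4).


Align terms by degree and add:
  -3n^3 + 6n^2 - 10n - 4
  -n^4 - 2n^3 - 9n^2 + 4
= -n^4 - 5n^3 - 3n^2 - 10n


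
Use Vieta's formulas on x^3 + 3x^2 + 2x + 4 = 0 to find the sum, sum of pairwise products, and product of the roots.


Monic cubic x^3+bx^2+cx+d=0: sum=-b, pairwise sum=c, product=-d.
b=3, c=2, d=4
r1+r2+r3 = -3
r1r2+r1r3+r2r3 = 2
r1r2r3 = -4


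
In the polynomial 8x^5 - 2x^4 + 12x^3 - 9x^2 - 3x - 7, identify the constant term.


Read off the constant term: -7


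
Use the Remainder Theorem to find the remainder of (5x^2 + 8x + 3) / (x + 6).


By the Remainder Theorem, the remainder equals p(-6):
  5*(-6)^2 = 180
  8*(-6)^1 = -48
  constant: 3
Sum: 180 - 48 + 3 = 135


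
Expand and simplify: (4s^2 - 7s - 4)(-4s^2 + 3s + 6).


Distribute each term of the first polynomial:
  (4s^2)(-4s^2 + 3s + 6) = -16s^4 + 12s^3 + 24s^2
  (-7s)(-4s^2 + 3s + 6) = 28s^3 - 21s^2 - 42s
  (-4)(-4s^2 + 3s + 6) = 16s^2 - 12s - 24
Sum: -16s^4 + 40s^3 + 19s^2 - 54s - 24


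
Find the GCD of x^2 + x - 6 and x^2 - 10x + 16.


Factor each:
  x^2 + x - 6 = (x - 2)(x + 3)
  x^2 - 10x + 16 = (x - 2)(x - 8)
Common monic factor: x - 2


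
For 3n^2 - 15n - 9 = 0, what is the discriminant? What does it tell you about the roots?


D = b^2 - 4ac = (-15)^2 - 4(3)(-9) = 225 + 108 = 333
Since D > 0: two distinct irrational roots


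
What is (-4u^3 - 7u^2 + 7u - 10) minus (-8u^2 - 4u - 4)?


Distribute the minus sign:
  (-4u^3 - 7u^2 + 7u - 10)
- (-8u^2 - 4u - 4)
Negate second polynomial: 8u^2 + 4u + 4
Add: -4u^3 + u^2 + 11u - 6


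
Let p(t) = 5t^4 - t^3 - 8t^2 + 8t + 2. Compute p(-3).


Using direct substitution:
  5 * (-3)^4 = 405
  -1 * (-3)^3 = 27
  -8 * (-3)^2 = -72
  8 * (-3)^1 = -24
  constant: 2
Sum = 405 + 27 - 72 - 24 + 2 = 338


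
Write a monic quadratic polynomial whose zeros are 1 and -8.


p(z) = (z - 1)(z + 8)
Expand: z^2 + 7z - 8


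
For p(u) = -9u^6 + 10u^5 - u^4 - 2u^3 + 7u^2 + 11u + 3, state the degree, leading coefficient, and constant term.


Highest power of u is 6, with coefficient -9. Constant term is 3.
Degree = 6, leading coefficient = -9, constant term = 3


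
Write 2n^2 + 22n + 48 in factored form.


Roots satisfy r1 + r2 = -b/a = -11 and r1*r2 = c/a = 24.
So r1 = -8, r2 = -3.
2n^2 + 22n + 48 = 2(n - r1)(n - r2) = 2(n + 8)(n + 3)


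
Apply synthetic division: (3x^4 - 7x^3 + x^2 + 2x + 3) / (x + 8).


Synthetic division with c = -8. Coefficients: 3, -7, 1, 2, 3
Bring down 3.
  3 * -8 = -24; -24 - 7 = -31
  -31 * -8 = 248; 248 + 1 = 249
  249 * -8 = -1992; -1992 + 2 = -1990
  -1990 * -8 = 15920; 15920 + 3 = 15923
Quotient: 3x^3 - 31x^2 + 249x - 1990, Remainder: 15923


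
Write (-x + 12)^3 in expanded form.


Expand (-x + 12)^3 by repeated multiplication:
  (-x + 12)^2 = x^2 - 24x + 144
= -x^3 + 36x^2 - 432x + 1728


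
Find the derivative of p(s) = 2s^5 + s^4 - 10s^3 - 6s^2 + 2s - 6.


Apply the power rule term by term:
  d/ds(2s^5) = 10s^4
  d/ds(s^4) = 4s^3
  d/ds(-10s^3) = -30s^2
  d/ds(-6s^2) = -12s
  d/ds(2s) = 2
  d/ds(-6) = 0
p'(s) = 10s^4 + 4s^3 - 30s^2 - 12s + 2


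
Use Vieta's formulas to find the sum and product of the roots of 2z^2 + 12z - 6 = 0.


For az^2+bz+c=0: sum = -b/a, product = c/a.
a=2, b=12, c=-6
Sum = -(12)/2 = -6
Product = (-6)/2 = -3


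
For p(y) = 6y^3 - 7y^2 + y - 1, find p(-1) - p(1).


p(-1) = -15
p(1) = -1
p(-1) - p(1) = -15 + 1 = -14


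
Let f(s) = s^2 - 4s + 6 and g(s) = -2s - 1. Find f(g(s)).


Substitute g(s) into f:
f(g(s)) = 1*(-2s - 1)^2 + (-4)*(-2s - 1) + 6
(-2s - 1)^2 = 4s^2 + 4s + 1
Expand and combine: 4s^2 + 12s + 11


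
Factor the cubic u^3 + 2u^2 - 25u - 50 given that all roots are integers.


Try integer roots (divisors of -50). u=-2: p(-2)=0.
Divide out (u + 2): quotient is u^2 - 25.
Factor the quadratic: (u - 5)(u + 5)
Result: (u + 2)(u - 5)(u + 5)


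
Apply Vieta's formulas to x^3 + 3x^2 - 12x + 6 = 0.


Monic cubic x^3+bx^2+cx+d=0: sum=-b, pairwise sum=c, product=-d.
b=3, c=-12, d=6
r1+r2+r3 = -3
r1r2+r1r3+r2r3 = -12
r1r2r3 = -6


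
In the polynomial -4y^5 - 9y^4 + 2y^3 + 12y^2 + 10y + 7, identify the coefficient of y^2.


Read off the coefficient of y^2: 12


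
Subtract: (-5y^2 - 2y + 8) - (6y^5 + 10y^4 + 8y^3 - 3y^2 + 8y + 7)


Distribute the minus sign:
  (-5y^2 - 2y + 8)
- (6y^5 + 10y^4 + 8y^3 - 3y^2 + 8y + 7)
Negate second polynomial: -6y^5 - 10y^4 - 8y^3 + 3y^2 - 8y - 7
Add: -6y^5 - 10y^4 - 8y^3 - 2y^2 - 10y + 1


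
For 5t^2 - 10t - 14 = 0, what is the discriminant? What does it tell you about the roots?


D = b^2 - 4ac = (-10)^2 - 4(5)(-14) = 100 + 280 = 380
Since D > 0: two distinct irrational roots


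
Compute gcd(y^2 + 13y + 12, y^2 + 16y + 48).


Factor each:
  y^2 + 13y + 12 = (y + 12)(y + 1)
  y^2 + 16y + 48 = (y + 12)(y + 4)
Common monic factor: y + 12


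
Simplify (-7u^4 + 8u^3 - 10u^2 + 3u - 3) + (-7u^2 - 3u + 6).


Align terms by degree and add:
  -7u^4 + 8u^3 - 10u^2 + 3u - 3
  -7u^2 - 3u + 6
= -7u^4 + 8u^3 - 17u^2 + 3


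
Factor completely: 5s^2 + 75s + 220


Roots satisfy r1 + r2 = -b/a = -15 and r1*r2 = c/a = 44.
So r1 = -11, r2 = -4.
5s^2 + 75s + 220 = 5(s - r1)(s - r2) = 5(s + 11)(s + 4)


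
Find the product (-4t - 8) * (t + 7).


Distribute each term of the first polynomial:
  (-4t)(t + 7) = -4t^2 - 28t
  (-8)(t + 7) = -8t - 56
Sum: -4t^2 - 36t - 56


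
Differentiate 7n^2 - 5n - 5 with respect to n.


Apply the power rule term by term:
  d/dn(7n^2) = 14n
  d/dn(-5n) = -5
  d/dn(-5) = 0
p'(n) = 14n - 5


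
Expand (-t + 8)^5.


Expand (-t + 8)^5 by repeated multiplication:
  (-t + 8)^2 = t^2 - 16t + 64
  (-t + 8)^3 = -t^3 + 24t^2 - 192t + 512
  (-t + 8)^4 = t^4 - 32t^3 + 384t^2 - 2048t + 4096
= -t^5 + 40t^4 - 640t^3 + 5120t^2 - 20480t + 32768


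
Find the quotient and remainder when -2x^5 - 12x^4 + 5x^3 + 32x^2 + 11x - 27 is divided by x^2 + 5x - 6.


(-2x^5 - 12x^4 + 5x^3 + 32x^2 + 11x - 27) / (x^2 + 5x - 6)
Step 1: -2x^3 * (x^2 + 5x - 6) = -2x^5 - 10x^4 + 12x^3; subtract.
Step 2: -2x^2 * (x^2 + 5x - 6) = -2x^4 - 10x^3 + 12x^2; subtract.
Step 3: 3x * (x^2 + 5x - 6) = 3x^3 + 15x^2 - 18x; subtract.
Step 4: 5 * (x^2 + 5x - 6) = 5x^2 + 25x - 30; subtract.
Quotient: -2x^3 - 2x^2 + 3x + 5, Remainder: 4x + 3


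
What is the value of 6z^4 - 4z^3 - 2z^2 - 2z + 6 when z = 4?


Using direct substitution:
  6 * (4)^4 = 1536
  -4 * (4)^3 = -256
  -2 * (4)^2 = -32
  -2 * (4)^1 = -8
  constant: 6
Sum = 1536 - 256 - 32 - 8 + 6 = 1246


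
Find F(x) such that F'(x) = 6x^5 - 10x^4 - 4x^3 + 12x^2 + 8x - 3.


Reverse power rule on each term:
  ∫ 6x^5 dx = x^6
  ∫ -10x^4 dx = -2x^5
  ∫ -4x^3 dx = -x^4
  ∫ 12x^2 dx = 4x^3
  ∫ 8x dx = 4x^2
  ∫ -3 dx = -3x
F(x) = x^6 - 2x^5 - x^4 + 4x^3 + 4x^2 - 3x + C


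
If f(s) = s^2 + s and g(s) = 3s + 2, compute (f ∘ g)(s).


Substitute g(s) into f:
f(g(s)) = 1*(3s + 2)^2 + 1*(3s + 2)
(3s + 2)^2 = 9s^2 + 12s + 4
Expand and combine: 9s^2 + 15s + 6


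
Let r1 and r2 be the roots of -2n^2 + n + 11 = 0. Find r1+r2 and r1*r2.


For an^2+bn+c=0: sum = -b/a, product = c/a.
a=-2, b=1, c=11
Sum = -(1)/-2 = 1/2
Product = (11)/-2 = -11/2


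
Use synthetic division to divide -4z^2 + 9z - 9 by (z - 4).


Synthetic division with c = 4. Coefficients: -4, 9, -9
Bring down -4.
  -4 * 4 = -16; -16 + 9 = -7
  -7 * 4 = -28; -28 - 9 = -37
Quotient: -4z - 7, Remainder: -37


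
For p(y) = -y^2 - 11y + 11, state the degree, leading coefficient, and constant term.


Highest power of y is 2, with coefficient -1. Constant term is 11.
Degree = 2, leading coefficient = -1, constant term = 11


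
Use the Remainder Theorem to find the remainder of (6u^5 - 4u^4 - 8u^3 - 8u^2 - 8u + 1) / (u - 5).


By the Remainder Theorem, the remainder equals p(5):
  6*(5)^5 = 18750
  -4*(5)^4 = -2500
  -8*(5)^3 = -1000
  -8*(5)^2 = -200
  -8*(5)^1 = -40
  constant: 1
Sum: 18750 - 2500 - 1000 - 200 - 40 + 1 = 15011


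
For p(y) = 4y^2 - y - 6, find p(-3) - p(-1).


p(-3) = 33
p(-1) = -1
p(-3) - p(-1) = 33 + 1 = 34


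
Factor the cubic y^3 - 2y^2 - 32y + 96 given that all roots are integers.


Try integer roots (divisors of 96). y=-6: p(-6)=0.
Divide out (y + 6): quotient is y^2 - 8y + 16.
Factor the quadratic: (y - 4)(y - 4)
Result: (y + 6)(y - 4)(y - 4)


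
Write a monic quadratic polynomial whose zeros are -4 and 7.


p(z) = (z + 4)(z - 7)
Expand: z^2 - 3z - 28


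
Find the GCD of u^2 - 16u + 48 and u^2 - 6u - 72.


Factor each:
  u^2 - 16u + 48 = (u - 12)(u - 4)
  u^2 - 6u - 72 = (u - 12)(u + 6)
Common monic factor: u - 12


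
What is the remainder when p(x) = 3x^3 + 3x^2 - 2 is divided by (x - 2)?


By the Remainder Theorem, the remainder equals p(2):
  3*(2)^3 = 24
  3*(2)^2 = 12
  0*(2)^1 = 0
  constant: -2
Sum: 24 + 12 + 0 - 2 = 34


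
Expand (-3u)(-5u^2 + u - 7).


Distribute each term of the first polynomial:
  (-3u)(-5u^2 + u - 7) = 15u^3 - 3u^2 + 21u
Sum: 15u^3 - 3u^2 + 21u


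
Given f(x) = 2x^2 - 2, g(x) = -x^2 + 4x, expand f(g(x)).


Substitute g(x) into f:
f(g(x)) = 2*(-x^2 + 4x)^2 + (-2)
(-x^2 + 4x)^2 = x^4 - 8x^3 + 16x^2
Expand and combine: 2x^4 - 16x^3 + 32x^2 - 2


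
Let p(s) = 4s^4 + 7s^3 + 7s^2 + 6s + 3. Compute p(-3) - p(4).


p(-3) = 183
p(4) = 1611
p(-3) - p(4) = 183 - 1611 = -1428


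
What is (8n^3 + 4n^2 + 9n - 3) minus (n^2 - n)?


Distribute the minus sign:
  (8n^3 + 4n^2 + 9n - 3)
- (n^2 - n)
Negate second polynomial: -n^2 + n
Add: 8n^3 + 3n^2 + 10n - 3


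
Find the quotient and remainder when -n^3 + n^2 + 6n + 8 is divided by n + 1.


(-n^3 + n^2 + 6n + 8) / (n + 1)
Step 1: -n^2 * (n + 1) = -n^3 - n^2; subtract.
Step 2: 2n * (n + 1) = 2n^2 + 2n; subtract.
Step 3: 4 * (n + 1) = 4n + 4; subtract.
Quotient: -n^2 + 2n + 4, Remainder: 4


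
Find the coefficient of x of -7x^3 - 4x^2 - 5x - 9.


Read off the coefficient of x: -5


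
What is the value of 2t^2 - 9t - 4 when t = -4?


Using direct substitution:
  2 * (-4)^2 = 32
  -9 * (-4)^1 = 36
  constant: -4
Sum = 32 + 36 - 4 = 64


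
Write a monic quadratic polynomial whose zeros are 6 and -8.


p(s) = (s - 6)(s + 8)
Expand: s^2 + 2s - 48


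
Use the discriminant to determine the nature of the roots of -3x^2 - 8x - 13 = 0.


D = b^2 - 4ac = (-8)^2 - 4(-3)(-13) = 64 - 156 = -92
Since D < 0: two complex conjugate roots (no real roots)


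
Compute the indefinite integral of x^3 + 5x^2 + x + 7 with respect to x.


Reverse power rule on each term:
  ∫ x^3 dx = (1/4)x^4
  ∫ 5x^2 dx = (5/3)x^3
  ∫ x dx = (1/2)x^2
  ∫ 7 dx = 7x
F(x) = (1/4)x^4 + (5/3)x^3 + (1/2)x^2 + 7x + C


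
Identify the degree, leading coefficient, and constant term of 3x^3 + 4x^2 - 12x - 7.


Highest power of x is 3, with coefficient 3. Constant term is -7.
Degree = 3, leading coefficient = 3, constant term = -7


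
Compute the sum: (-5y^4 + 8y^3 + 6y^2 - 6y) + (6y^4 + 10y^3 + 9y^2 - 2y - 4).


Align terms by degree and add:
  -5y^4 + 8y^3 + 6y^2 - 6y
+ 6y^4 + 10y^3 + 9y^2 - 2y - 4
= y^4 + 18y^3 + 15y^2 - 8y - 4


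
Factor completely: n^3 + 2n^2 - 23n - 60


Try integer roots (divisors of -60). n=-3: p(-3)=0.
Divide out (n + 3): quotient is n^2 - n - 20.
Factor the quadratic: (n + 4)(n - 5)
Result: (n + 3)(n + 4)(n - 5)


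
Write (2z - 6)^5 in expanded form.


Expand (2z - 6)^5 by repeated multiplication:
  (2z - 6)^2 = 4z^2 - 24z + 36
  (2z - 6)^3 = 8z^3 - 72z^2 + 216z - 216
  (2z - 6)^4 = 16z^4 - 192z^3 + 864z^2 - 1728z + 1296
= 32z^5 - 480z^4 + 2880z^3 - 8640z^2 + 12960z - 7776


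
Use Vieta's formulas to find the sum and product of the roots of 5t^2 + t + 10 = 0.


For at^2+bt+c=0: sum = -b/a, product = c/a.
a=5, b=1, c=10
Sum = -(1)/5 = -1/5
Product = (10)/5 = 2


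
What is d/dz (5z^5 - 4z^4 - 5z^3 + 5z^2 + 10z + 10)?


Apply the power rule term by term:
  d/dz(5z^5) = 25z^4
  d/dz(-4z^4) = -16z^3
  d/dz(-5z^3) = -15z^2
  d/dz(5z^2) = 10z
  d/dz(10z) = 10
  d/dz(10) = 0
p'(z) = 25z^4 - 16z^3 - 15z^2 + 10z + 10


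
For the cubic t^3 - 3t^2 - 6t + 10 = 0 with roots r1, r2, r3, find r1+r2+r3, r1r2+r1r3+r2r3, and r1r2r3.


Monic cubic t^3+bt^2+ct+d=0: sum=-b, pairwise sum=c, product=-d.
b=-3, c=-6, d=10
r1+r2+r3 = 3
r1r2+r1r3+r2r3 = -6
r1r2r3 = -10


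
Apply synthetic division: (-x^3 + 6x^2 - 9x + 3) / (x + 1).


Synthetic division with c = -1. Coefficients: -1, 6, -9, 3
Bring down -1.
  -1 * -1 = 1; 1 + 6 = 7
  7 * -1 = -7; -7 - 9 = -16
  -16 * -1 = 16; 16 + 3 = 19
Quotient: -x^2 + 7x - 16, Remainder: 19


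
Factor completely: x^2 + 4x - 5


Roots satisfy r1 + r2 = -b/a = -4 and r1*r2 = c/a = -5.
So r1 = 1, r2 = -5.
x^2 + 4x - 5 = (x - r1)(x - r2) = (x - 1)(x + 5)


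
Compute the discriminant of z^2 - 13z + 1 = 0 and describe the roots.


D = b^2 - 4ac = (-13)^2 - 4(1)(1) = 169 - 4 = 165
Since D > 0: two distinct irrational roots


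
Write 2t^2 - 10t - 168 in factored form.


Roots satisfy r1 + r2 = -b/a = 5 and r1*r2 = c/a = -84.
So r1 = 12, r2 = -7.
2t^2 - 10t - 168 = 2(t - r1)(t - r2) = 2(t - 12)(t + 7)


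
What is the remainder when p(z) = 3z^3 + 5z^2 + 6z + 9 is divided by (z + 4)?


By the Remainder Theorem, the remainder equals p(-4):
  3*(-4)^3 = -192
  5*(-4)^2 = 80
  6*(-4)^1 = -24
  constant: 9
Sum: -192 + 80 - 24 + 9 = -127


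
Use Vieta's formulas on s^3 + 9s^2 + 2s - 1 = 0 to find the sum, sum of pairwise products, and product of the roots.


Monic cubic s^3+bs^2+cs+d=0: sum=-b, pairwise sum=c, product=-d.
b=9, c=2, d=-1
r1+r2+r3 = -9
r1r2+r1r3+r2r3 = 2
r1r2r3 = 1


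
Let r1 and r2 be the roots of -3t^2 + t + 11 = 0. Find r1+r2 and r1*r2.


For at^2+bt+c=0: sum = -b/a, product = c/a.
a=-3, b=1, c=11
Sum = -(1)/-3 = 1/3
Product = (11)/-3 = -11/3


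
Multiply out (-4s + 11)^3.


Expand (-4s + 11)^3 by repeated multiplication:
  (-4s + 11)^2 = 16s^2 - 88s + 121
= -64s^3 + 528s^2 - 1452s + 1331


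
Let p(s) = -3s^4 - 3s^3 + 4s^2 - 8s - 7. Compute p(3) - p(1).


p(3) = -319
p(1) = -17
p(3) - p(1) = -319 + 17 = -302


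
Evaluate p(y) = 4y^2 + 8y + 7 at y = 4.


Using direct substitution:
  4 * (4)^2 = 64
  8 * (4)^1 = 32
  constant: 7
Sum = 64 + 32 + 7 = 103


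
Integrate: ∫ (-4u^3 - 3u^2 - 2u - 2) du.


Reverse power rule on each term:
  ∫ -4u^3 du = -u^4
  ∫ -3u^2 du = -u^3
  ∫ -2u du = -u^2
  ∫ -2 du = -2u
F(u) = -u^4 - u^3 - u^2 - 2u + C


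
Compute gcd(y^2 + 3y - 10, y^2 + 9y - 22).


Factor each:
  y^2 + 3y - 10 = (y - 2)(y + 5)
  y^2 + 9y - 22 = (y - 2)(y + 11)
Common monic factor: y - 2


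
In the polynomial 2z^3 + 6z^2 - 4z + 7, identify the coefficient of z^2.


Read off the coefficient of z^2: 6


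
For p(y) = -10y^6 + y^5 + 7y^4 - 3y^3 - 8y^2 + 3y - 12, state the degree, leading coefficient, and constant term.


Highest power of y is 6, with coefficient -10. Constant term is -12.
Degree = 6, leading coefficient = -10, constant term = -12


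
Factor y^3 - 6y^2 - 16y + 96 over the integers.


Try integer roots (divisors of 96). y=4: p(4)=0.
Divide out (y - 4): quotient is y^2 - 2y - 24.
Factor the quadratic: (y - 6)(y + 4)
Result: (y - 4)(y - 6)(y + 4)


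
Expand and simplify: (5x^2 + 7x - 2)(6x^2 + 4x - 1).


Distribute each term of the first polynomial:
  (5x^2)(6x^2 + 4x - 1) = 30x^4 + 20x^3 - 5x^2
  (7x)(6x^2 + 4x - 1) = 42x^3 + 28x^2 - 7x
  (-2)(6x^2 + 4x - 1) = -12x^2 - 8x + 2
Sum: 30x^4 + 62x^3 + 11x^2 - 15x + 2


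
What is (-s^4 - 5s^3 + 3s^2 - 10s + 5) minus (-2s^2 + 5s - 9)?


Distribute the minus sign:
  (-s^4 - 5s^3 + 3s^2 - 10s + 5)
- (-2s^2 + 5s - 9)
Negate second polynomial: 2s^2 - 5s + 9
Add: -s^4 - 5s^3 + 5s^2 - 15s + 14


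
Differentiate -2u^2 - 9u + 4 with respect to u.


Apply the power rule term by term:
  d/du(-2u^2) = -4u
  d/du(-9u) = -9
  d/du(4) = 0
p'(u) = -4u - 9


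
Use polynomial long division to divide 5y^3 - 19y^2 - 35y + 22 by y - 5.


(5y^3 - 19y^2 - 35y + 22) / (y - 5)
Step 1: 5y^2 * (y - 5) = 5y^3 - 25y^2; subtract.
Step 2: 6y * (y - 5) = 6y^2 - 30y; subtract.
Step 3: -5 * (y - 5) = -5y + 25; subtract.
Quotient: 5y^2 + 6y - 5, Remainder: -3


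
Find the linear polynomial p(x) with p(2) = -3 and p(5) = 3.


p(x) = mx + b. Using p(2)=-3, p(5)=3:
m = (-3 - 3)/(2 - 5) = -6/-3 = 2
b = -3 - m*(2) = -3 - 4 = -7
p(x) = 2x - 7


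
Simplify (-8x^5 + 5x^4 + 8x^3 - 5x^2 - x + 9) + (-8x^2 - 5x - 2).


Align terms by degree and add:
  -8x^5 + 5x^4 + 8x^3 - 5x^2 - x + 9
  -8x^2 - 5x - 2
= -8x^5 + 5x^4 + 8x^3 - 13x^2 - 6x + 7


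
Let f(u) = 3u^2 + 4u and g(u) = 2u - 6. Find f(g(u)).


Substitute g(u) into f:
f(g(u)) = 3*(2u - 6)^2 + 4*(2u - 6)
(2u - 6)^2 = 4u^2 - 24u + 36
Expand and combine: 12u^2 - 64u + 84


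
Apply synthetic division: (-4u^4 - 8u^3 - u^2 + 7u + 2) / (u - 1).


Synthetic division with c = 1. Coefficients: -4, -8, -1, 7, 2
Bring down -4.
  -4 * 1 = -4; -4 - 8 = -12
  -12 * 1 = -12; -12 - 1 = -13
  -13 * 1 = -13; -13 + 7 = -6
  -6 * 1 = -6; -6 + 2 = -4
Quotient: -4u^3 - 12u^2 - 13u - 6, Remainder: -4


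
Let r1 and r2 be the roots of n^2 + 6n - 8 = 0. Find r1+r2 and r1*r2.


For an^2+bn+c=0: sum = -b/a, product = c/a.
a=1, b=6, c=-8
Sum = -(6)/1 = -6
Product = (-8)/1 = -8


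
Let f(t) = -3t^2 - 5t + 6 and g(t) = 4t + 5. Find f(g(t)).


Substitute g(t) into f:
f(g(t)) = -3*(4t + 5)^2 + (-5)*(4t + 5) + 6
(4t + 5)^2 = 16t^2 + 40t + 25
Expand and combine: -48t^2 - 140t - 94


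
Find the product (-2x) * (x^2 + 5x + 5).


Distribute each term of the first polynomial:
  (-2x)(x^2 + 5x + 5) = -2x^3 - 10x^2 - 10x
Sum: -2x^3 - 10x^2 - 10x


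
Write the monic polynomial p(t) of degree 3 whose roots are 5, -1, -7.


p(t) = (t - 5)(t + 1)(t + 7)
Expand: t^3 + 3t^2 - 33t - 35


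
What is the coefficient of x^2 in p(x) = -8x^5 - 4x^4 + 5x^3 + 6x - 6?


Read off the coefficient of x^2: 0


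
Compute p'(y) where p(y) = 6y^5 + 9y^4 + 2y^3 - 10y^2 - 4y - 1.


Apply the power rule term by term:
  d/dy(6y^5) = 30y^4
  d/dy(9y^4) = 36y^3
  d/dy(2y^3) = 6y^2
  d/dy(-10y^2) = -20y
  d/dy(-4y) = -4
  d/dy(-1) = 0
p'(y) = 30y^4 + 36y^3 + 6y^2 - 20y - 4


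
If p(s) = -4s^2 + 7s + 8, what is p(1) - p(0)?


p(1) = 11
p(0) = 8
p(1) - p(0) = 11 - 8 = 3


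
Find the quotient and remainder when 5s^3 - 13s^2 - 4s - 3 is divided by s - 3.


(5s^3 - 13s^2 - 4s - 3) / (s - 3)
Step 1: 5s^2 * (s - 3) = 5s^3 - 15s^2; subtract.
Step 2: 2s * (s - 3) = 2s^2 - 6s; subtract.
Step 3: 2 * (s - 3) = 2s - 6; subtract.
Quotient: 5s^2 + 2s + 2, Remainder: 3


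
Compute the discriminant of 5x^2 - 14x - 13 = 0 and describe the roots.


D = b^2 - 4ac = (-14)^2 - 4(5)(-13) = 196 + 260 = 456
Since D > 0: two distinct irrational roots


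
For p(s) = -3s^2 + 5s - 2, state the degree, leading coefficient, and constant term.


Highest power of s is 2, with coefficient -3. Constant term is -2.
Degree = 2, leading coefficient = -3, constant term = -2


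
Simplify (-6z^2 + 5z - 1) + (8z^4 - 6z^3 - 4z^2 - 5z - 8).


Align terms by degree and add:
  -6z^2 + 5z - 1
+ 8z^4 - 6z^3 - 4z^2 - 5z - 8
= 8z^4 - 6z^3 - 10z^2 - 9


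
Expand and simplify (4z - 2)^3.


Expand (4z - 2)^3 by repeated multiplication:
  (4z - 2)^2 = 16z^2 - 16z + 4
= 64z^3 - 96z^2 + 48z - 8


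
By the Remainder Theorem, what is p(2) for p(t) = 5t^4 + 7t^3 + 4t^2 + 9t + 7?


By the Remainder Theorem, the remainder equals p(2):
  5*(2)^4 = 80
  7*(2)^3 = 56
  4*(2)^2 = 16
  9*(2)^1 = 18
  constant: 7
Sum: 80 + 56 + 16 + 18 + 7 = 177


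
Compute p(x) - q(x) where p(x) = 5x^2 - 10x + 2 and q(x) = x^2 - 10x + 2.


Distribute the minus sign:
  (5x^2 - 10x + 2)
- (x^2 - 10x + 2)
Negate second polynomial: -x^2 + 10x - 2
Add: 4x^2


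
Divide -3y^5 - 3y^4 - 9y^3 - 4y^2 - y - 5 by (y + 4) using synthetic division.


Synthetic division with c = -4. Coefficients: -3, -3, -9, -4, -1, -5
Bring down -3.
  -3 * -4 = 12; 12 - 3 = 9
  9 * -4 = -36; -36 - 9 = -45
  -45 * -4 = 180; 180 - 4 = 176
  176 * -4 = -704; -704 - 1 = -705
  -705 * -4 = 2820; 2820 - 5 = 2815
Quotient: -3y^4 + 9y^3 - 45y^2 + 176y - 705, Remainder: 2815


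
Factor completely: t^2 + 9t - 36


Roots satisfy r1 + r2 = -b/a = -9 and r1*r2 = c/a = -36.
So r1 = 3, r2 = -12.
t^2 + 9t - 36 = (t - r1)(t - r2) = (t - 3)(t + 12)


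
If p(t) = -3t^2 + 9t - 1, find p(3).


Using direct substitution:
  -3 * (3)^2 = -27
  9 * (3)^1 = 27
  constant: -1
Sum = -27 + 27 - 1 = -1


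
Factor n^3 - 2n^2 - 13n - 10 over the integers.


Try integer roots (divisors of -10). n=5: p(5)=0.
Divide out (n - 5): quotient is n^2 + 3n + 2.
Factor the quadratic: (n + 2)(n + 1)
Result: (n - 5)(n + 2)(n + 1)


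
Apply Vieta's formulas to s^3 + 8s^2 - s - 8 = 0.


Monic cubic s^3+bs^2+cs+d=0: sum=-b, pairwise sum=c, product=-d.
b=8, c=-1, d=-8
r1+r2+r3 = -8
r1r2+r1r3+r2r3 = -1
r1r2r3 = 8


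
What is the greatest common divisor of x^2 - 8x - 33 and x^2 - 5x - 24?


Factor each:
  x^2 - 8x - 33 = (x + 3)(x - 11)
  x^2 - 5x - 24 = (x + 3)(x - 8)
Common monic factor: x + 3


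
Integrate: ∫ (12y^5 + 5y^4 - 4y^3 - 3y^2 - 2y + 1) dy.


Reverse power rule on each term:
  ∫ 12y^5 dy = 2y^6
  ∫ 5y^4 dy = y^5
  ∫ -4y^3 dy = -y^4
  ∫ -3y^2 dy = -y^3
  ∫ -2y dy = -y^2
  ∫ 1 dy = y
F(y) = 2y^6 + y^5 - y^4 - y^3 - y^2 + y + C


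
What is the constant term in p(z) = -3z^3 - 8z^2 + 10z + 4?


Read off the constant term: 4


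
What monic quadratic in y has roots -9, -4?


p(y) = (y + 9)(y + 4)
Expand: y^2 + 13y + 36


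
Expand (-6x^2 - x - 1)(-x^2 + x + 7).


Distribute each term of the first polynomial:
  (-6x^2)(-x^2 + x + 7) = 6x^4 - 6x^3 - 42x^2
  (-x)(-x^2 + x + 7) = x^3 - x^2 - 7x
  (-1)(-x^2 + x + 7) = x^2 - x - 7
Sum: 6x^4 - 5x^3 - 42x^2 - 8x - 7


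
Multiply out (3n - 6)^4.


Expand (3n - 6)^4 by repeated multiplication:
  (3n - 6)^2 = 9n^2 - 36n + 36
  (3n - 6)^3 = 27n^3 - 162n^2 + 324n - 216
= 81n^4 - 648n^3 + 1944n^2 - 2592n + 1296


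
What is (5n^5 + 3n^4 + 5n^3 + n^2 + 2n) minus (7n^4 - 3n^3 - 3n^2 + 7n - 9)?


Distribute the minus sign:
  (5n^5 + 3n^4 + 5n^3 + n^2 + 2n)
- (7n^4 - 3n^3 - 3n^2 + 7n - 9)
Negate second polynomial: -7n^4 + 3n^3 + 3n^2 - 7n + 9
Add: 5n^5 - 4n^4 + 8n^3 + 4n^2 - 5n + 9


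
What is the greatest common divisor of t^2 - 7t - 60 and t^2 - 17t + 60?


Factor each:
  t^2 - 7t - 60 = (t - 12)(t + 5)
  t^2 - 17t + 60 = (t - 12)(t - 5)
Common monic factor: t - 12


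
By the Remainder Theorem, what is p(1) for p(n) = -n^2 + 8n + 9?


By the Remainder Theorem, the remainder equals p(1):
  -1*(1)^2 = -1
  8*(1)^1 = 8
  constant: 9
Sum: -1 + 8 + 9 = 16


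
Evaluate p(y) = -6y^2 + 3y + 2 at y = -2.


Using direct substitution:
  -6 * (-2)^2 = -24
  3 * (-2)^1 = -6
  constant: 2
Sum = -24 - 6 + 2 = -28


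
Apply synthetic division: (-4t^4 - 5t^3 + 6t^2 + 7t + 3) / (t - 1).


Synthetic division with c = 1. Coefficients: -4, -5, 6, 7, 3
Bring down -4.
  -4 * 1 = -4; -4 - 5 = -9
  -9 * 1 = -9; -9 + 6 = -3
  -3 * 1 = -3; -3 + 7 = 4
  4 * 1 = 4; 4 + 3 = 7
Quotient: -4t^3 - 9t^2 - 3t + 4, Remainder: 7


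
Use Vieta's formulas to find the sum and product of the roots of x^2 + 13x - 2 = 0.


For ax^2+bx+c=0: sum = -b/a, product = c/a.
a=1, b=13, c=-2
Sum = -(13)/1 = -13
Product = (-2)/1 = -2


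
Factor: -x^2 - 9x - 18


Roots satisfy r1 + r2 = -b/a = -9 and r1*r2 = c/a = 18.
So r1 = -3, r2 = -6.
-x^2 - 9x - 18 = -(x - r1)(x - r2) = -(x + 3)(x + 6)


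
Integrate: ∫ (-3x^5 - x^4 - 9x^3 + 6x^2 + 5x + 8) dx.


Reverse power rule on each term:
  ∫ -3x^5 dx = -(1/2)x^6
  ∫ -x^4 dx = -(1/5)x^5
  ∫ -9x^3 dx = -(9/4)x^4
  ∫ 6x^2 dx = 2x^3
  ∫ 5x dx = (5/2)x^2
  ∫ 8 dx = 8x
F(x) = -(1/2)x^6 - (1/5)x^5 - (9/4)x^4 + 2x^3 + (5/2)x^2 + 8x + C


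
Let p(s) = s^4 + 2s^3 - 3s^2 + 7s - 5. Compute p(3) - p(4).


p(3) = 124
p(4) = 359
p(3) - p(4) = 124 - 359 = -235


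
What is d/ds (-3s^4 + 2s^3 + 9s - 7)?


Apply the power rule term by term:
  d/ds(-3s^4) = -12s^3
  d/ds(2s^3) = 6s^2
  d/ds(9s) = 9
  d/ds(-7) = 0
p'(s) = -12s^3 + 6s^2 + 9


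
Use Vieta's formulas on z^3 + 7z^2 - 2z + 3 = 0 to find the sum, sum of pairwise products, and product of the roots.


Monic cubic z^3+bz^2+cz+d=0: sum=-b, pairwise sum=c, product=-d.
b=7, c=-2, d=3
r1+r2+r3 = -7
r1r2+r1r3+r2r3 = -2
r1r2r3 = -3


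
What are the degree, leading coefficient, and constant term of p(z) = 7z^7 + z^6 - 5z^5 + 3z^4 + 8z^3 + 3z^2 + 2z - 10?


Highest power of z is 7, with coefficient 7. Constant term is -10.
Degree = 7, leading coefficient = 7, constant term = -10


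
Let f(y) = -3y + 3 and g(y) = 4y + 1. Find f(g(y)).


Substitute g(y) into f:
f(g(y)) = -3*(4y + 1) + 3
Expand and combine: -12y


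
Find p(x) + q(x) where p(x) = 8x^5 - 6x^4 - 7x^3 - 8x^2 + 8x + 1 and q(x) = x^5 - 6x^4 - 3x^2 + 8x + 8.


Align terms by degree and add:
  8x^5 - 6x^4 - 7x^3 - 8x^2 + 8x + 1
+ x^5 - 6x^4 - 3x^2 + 8x + 8
= 9x^5 - 12x^4 - 7x^3 - 11x^2 + 16x + 9


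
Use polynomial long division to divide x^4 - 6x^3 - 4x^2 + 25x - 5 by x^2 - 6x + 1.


(x^4 - 6x^3 - 4x^2 + 25x - 5) / (x^2 - 6x + 1)
Step 1: x^2 * (x^2 - 6x + 1) = x^4 - 6x^3 + x^2; subtract.
Step 2: 0 * (x^2 - 6x + 1) = 0; subtract.
Step 3: -5 * (x^2 - 6x + 1) = -5x^2 + 30x - 5; subtract.
Quotient: x^2 - 5, Remainder: -5x


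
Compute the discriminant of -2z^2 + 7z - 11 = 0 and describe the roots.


D = b^2 - 4ac = (7)^2 - 4(-2)(-11) = 49 - 88 = -39
Since D < 0: two complex conjugate roots (no real roots)


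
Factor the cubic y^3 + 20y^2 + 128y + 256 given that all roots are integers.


Try integer roots (divisors of 256). y=-8: p(-8)=0.
Divide out (y + 8): quotient is y^2 + 12y + 32.
Factor the quadratic: (y + 4)(y + 8)
Result: (y + 8)(y + 4)(y + 8)


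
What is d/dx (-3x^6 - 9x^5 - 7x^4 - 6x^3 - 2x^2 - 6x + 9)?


Apply the power rule term by term:
  d/dx(-3x^6) = -18x^5
  d/dx(-9x^5) = -45x^4
  d/dx(-7x^4) = -28x^3
  d/dx(-6x^3) = -18x^2
  d/dx(-2x^2) = -4x
  d/dx(-6x) = -6
  d/dx(9) = 0
p'(x) = -18x^5 - 45x^4 - 28x^3 - 18x^2 - 4x - 6


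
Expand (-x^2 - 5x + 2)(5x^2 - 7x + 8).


Distribute each term of the first polynomial:
  (-x^2)(5x^2 - 7x + 8) = -5x^4 + 7x^3 - 8x^2
  (-5x)(5x^2 - 7x + 8) = -25x^3 + 35x^2 - 40x
  (2)(5x^2 - 7x + 8) = 10x^2 - 14x + 16
Sum: -5x^4 - 18x^3 + 37x^2 - 54x + 16


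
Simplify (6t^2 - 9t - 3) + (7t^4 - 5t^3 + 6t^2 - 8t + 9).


Align terms by degree and add:
  6t^2 - 9t - 3
+ 7t^4 - 5t^3 + 6t^2 - 8t + 9
= 7t^4 - 5t^3 + 12t^2 - 17t + 6


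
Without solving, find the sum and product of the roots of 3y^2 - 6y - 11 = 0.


For ay^2+by+c=0: sum = -b/a, product = c/a.
a=3, b=-6, c=-11
Sum = -(-6)/3 = 2
Product = (-11)/3 = -11/3


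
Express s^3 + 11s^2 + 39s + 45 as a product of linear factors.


Try integer roots (divisors of 45). s=-5: p(-5)=0.
Divide out (s + 5): quotient is s^2 + 6s + 9.
Factor the quadratic: (s + 3)(s + 3)
Result: (s + 5)(s + 3)(s + 3)


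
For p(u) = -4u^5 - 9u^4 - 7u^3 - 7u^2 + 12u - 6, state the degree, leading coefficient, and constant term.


Highest power of u is 5, with coefficient -4. Constant term is -6.
Degree = 5, leading coefficient = -4, constant term = -6


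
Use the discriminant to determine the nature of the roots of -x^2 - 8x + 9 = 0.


D = b^2 - 4ac = (-8)^2 - 4(-1)(9) = 64 + 36 = 100
Since D > 0: two distinct rational roots


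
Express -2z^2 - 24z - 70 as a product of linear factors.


Roots satisfy r1 + r2 = -b/a = -12 and r1*r2 = c/a = 35.
So r1 = -5, r2 = -7.
-2z^2 - 24z - 70 = -2(z - r1)(z - r2) = -2(z + 5)(z + 7)


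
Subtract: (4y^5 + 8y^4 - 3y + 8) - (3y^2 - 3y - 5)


Distribute the minus sign:
  (4y^5 + 8y^4 - 3y + 8)
- (3y^2 - 3y - 5)
Negate second polynomial: -3y^2 + 3y + 5
Add: 4y^5 + 8y^4 - 3y^2 + 13


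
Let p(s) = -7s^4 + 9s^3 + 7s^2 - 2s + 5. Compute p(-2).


Using direct substitution:
  -7 * (-2)^4 = -112
  9 * (-2)^3 = -72
  7 * (-2)^2 = 28
  -2 * (-2)^1 = 4
  constant: 5
Sum = -112 - 72 + 28 + 4 + 5 = -147


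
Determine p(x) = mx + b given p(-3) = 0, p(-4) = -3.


p(x) = mx + b. Using p(-3)=0, p(-4)=-3:
m = (0 + 3)/(-3 + 4) = 3/1 = 3
b = 0 - m*(-3) = 0 + 9 = 9
p(x) = 3x + 9


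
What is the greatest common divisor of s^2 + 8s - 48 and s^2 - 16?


Factor each:
  s^2 + 8s - 48 = (s - 4)(s + 12)
  s^2 - 16 = (s - 4)(s + 4)
Common monic factor: s - 4


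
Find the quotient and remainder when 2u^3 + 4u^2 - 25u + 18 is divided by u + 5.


(2u^3 + 4u^2 - 25u + 18) / (u + 5)
Step 1: 2u^2 * (u + 5) = 2u^3 + 10u^2; subtract.
Step 2: -6u * (u + 5) = -6u^2 - 30u; subtract.
Step 3: 5 * (u + 5) = 5u + 25; subtract.
Quotient: 2u^2 - 6u + 5, Remainder: -7


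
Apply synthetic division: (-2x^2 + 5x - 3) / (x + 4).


Synthetic division with c = -4. Coefficients: -2, 5, -3
Bring down -2.
  -2 * -4 = 8; 8 + 5 = 13
  13 * -4 = -52; -52 - 3 = -55
Quotient: -2x + 13, Remainder: -55


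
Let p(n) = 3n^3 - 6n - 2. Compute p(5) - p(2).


p(5) = 343
p(2) = 10
p(5) - p(2) = 343 - 10 = 333


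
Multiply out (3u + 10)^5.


Expand (3u + 10)^5 by repeated multiplication:
  (3u + 10)^2 = 9u^2 + 60u + 100
  (3u + 10)^3 = 27u^3 + 270u^2 + 900u + 1000
  (3u + 10)^4 = 81u^4 + 1080u^3 + 5400u^2 + 12000u + 10000
= 243u^5 + 4050u^4 + 27000u^3 + 90000u^2 + 150000u + 100000


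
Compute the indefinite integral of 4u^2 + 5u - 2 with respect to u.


Reverse power rule on each term:
  ∫ 4u^2 du = (4/3)u^3
  ∫ 5u du = (5/2)u^2
  ∫ -2 du = -2u
F(u) = (4/3)u^3 + (5/2)u^2 - 2u + C


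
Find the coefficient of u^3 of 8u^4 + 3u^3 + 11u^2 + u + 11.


Read off the coefficient of u^3: 3


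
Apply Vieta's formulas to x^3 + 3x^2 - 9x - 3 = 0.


Monic cubic x^3+bx^2+cx+d=0: sum=-b, pairwise sum=c, product=-d.
b=3, c=-9, d=-3
r1+r2+r3 = -3
r1r2+r1r3+r2r3 = -9
r1r2r3 = 3


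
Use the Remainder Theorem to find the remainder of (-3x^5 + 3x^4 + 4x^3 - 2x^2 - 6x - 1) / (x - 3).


By the Remainder Theorem, the remainder equals p(3):
  -3*(3)^5 = -729
  3*(3)^4 = 243
  4*(3)^3 = 108
  -2*(3)^2 = -18
  -6*(3)^1 = -18
  constant: -1
Sum: -729 + 243 + 108 - 18 - 18 - 1 = -415


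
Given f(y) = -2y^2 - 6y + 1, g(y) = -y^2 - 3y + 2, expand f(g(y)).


Substitute g(y) into f:
f(g(y)) = -2*(-y^2 - 3y + 2)^2 + (-6)*(-y^2 - 3y + 2) + 1
(-y^2 - 3y + 2)^2 = y^4 + 6y^3 + 5y^2 - 12y + 4
Expand and combine: -2y^4 - 12y^3 - 4y^2 + 42y - 19


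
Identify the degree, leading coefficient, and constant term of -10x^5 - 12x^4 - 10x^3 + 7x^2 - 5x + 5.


Highest power of x is 5, with coefficient -10. Constant term is 5.
Degree = 5, leading coefficient = -10, constant term = 5


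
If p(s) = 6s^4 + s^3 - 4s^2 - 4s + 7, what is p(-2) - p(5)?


p(-2) = 87
p(5) = 3762
p(-2) - p(5) = 87 - 3762 = -3675


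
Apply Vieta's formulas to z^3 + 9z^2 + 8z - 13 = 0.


Monic cubic z^3+bz^2+cz+d=0: sum=-b, pairwise sum=c, product=-d.
b=9, c=8, d=-13
r1+r2+r3 = -9
r1r2+r1r3+r2r3 = 8
r1r2r3 = 13


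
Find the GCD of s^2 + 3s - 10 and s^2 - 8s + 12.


Factor each:
  s^2 + 3s - 10 = (s - 2)(s + 5)
  s^2 - 8s + 12 = (s - 2)(s - 6)
Common monic factor: s - 2


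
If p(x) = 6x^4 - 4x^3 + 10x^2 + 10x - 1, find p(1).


Using direct substitution:
  6 * (1)^4 = 6
  -4 * (1)^3 = -4
  10 * (1)^2 = 10
  10 * (1)^1 = 10
  constant: -1
Sum = 6 - 4 + 10 + 10 - 1 = 21


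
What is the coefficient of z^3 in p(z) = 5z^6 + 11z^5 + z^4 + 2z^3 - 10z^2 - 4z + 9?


Read off the coefficient of z^3: 2


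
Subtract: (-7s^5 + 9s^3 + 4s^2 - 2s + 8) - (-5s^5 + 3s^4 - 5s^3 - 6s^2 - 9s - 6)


Distribute the minus sign:
  (-7s^5 + 9s^3 + 4s^2 - 2s + 8)
- (-5s^5 + 3s^4 - 5s^3 - 6s^2 - 9s - 6)
Negate second polynomial: 5s^5 - 3s^4 + 5s^3 + 6s^2 + 9s + 6
Add: -2s^5 - 3s^4 + 14s^3 + 10s^2 + 7s + 14


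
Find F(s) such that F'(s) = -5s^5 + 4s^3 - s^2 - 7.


Reverse power rule on each term:
  ∫ -5s^5 ds = -(5/6)s^6
  ∫ 4s^3 ds = s^4
  ∫ -s^2 ds = -(1/3)s^3
  ∫ -7 ds = -7s
F(s) = -(5/6)s^6 + s^4 - (1/3)s^3 - 7s + C


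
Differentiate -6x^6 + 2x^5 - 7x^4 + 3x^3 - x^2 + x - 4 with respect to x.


Apply the power rule term by term:
  d/dx(-6x^6) = -36x^5
  d/dx(2x^5) = 10x^4
  d/dx(-7x^4) = -28x^3
  d/dx(3x^3) = 9x^2
  d/dx(-x^2) = -2x
  d/dx(x) = 1
  d/dx(-4) = 0
p'(x) = -36x^5 + 10x^4 - 28x^3 + 9x^2 - 2x + 1


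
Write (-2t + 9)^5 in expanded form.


Expand (-2t + 9)^5 by repeated multiplication:
  (-2t + 9)^2 = 4t^2 - 36t + 81
  (-2t + 9)^3 = -8t^3 + 108t^2 - 486t + 729
  (-2t + 9)^4 = 16t^4 - 288t^3 + 1944t^2 - 5832t + 6561
= -32t^5 + 720t^4 - 6480t^3 + 29160t^2 - 65610t + 59049


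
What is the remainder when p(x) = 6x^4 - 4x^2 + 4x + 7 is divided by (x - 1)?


By the Remainder Theorem, the remainder equals p(1):
  6*(1)^4 = 6
  0*(1)^3 = 0
  -4*(1)^2 = -4
  4*(1)^1 = 4
  constant: 7
Sum: 6 + 0 - 4 + 4 + 7 = 13


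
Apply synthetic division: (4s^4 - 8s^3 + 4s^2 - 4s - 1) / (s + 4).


Synthetic division with c = -4. Coefficients: 4, -8, 4, -4, -1
Bring down 4.
  4 * -4 = -16; -16 - 8 = -24
  -24 * -4 = 96; 96 + 4 = 100
  100 * -4 = -400; -400 - 4 = -404
  -404 * -4 = 1616; 1616 - 1 = 1615
Quotient: 4s^3 - 24s^2 + 100s - 404, Remainder: 1615


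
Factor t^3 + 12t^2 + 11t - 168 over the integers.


Try integer roots (divisors of -168). t=-8: p(-8)=0.
Divide out (t + 8): quotient is t^2 + 4t - 21.
Factor the quadratic: (t - 3)(t + 7)
Result: (t + 8)(t - 3)(t + 7)


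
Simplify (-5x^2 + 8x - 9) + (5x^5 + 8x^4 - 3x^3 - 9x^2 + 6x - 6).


Align terms by degree and add:
  -5x^2 + 8x - 9
+ 5x^5 + 8x^4 - 3x^3 - 9x^2 + 6x - 6
= 5x^5 + 8x^4 - 3x^3 - 14x^2 + 14x - 15


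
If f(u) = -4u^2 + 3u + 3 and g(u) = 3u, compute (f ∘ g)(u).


Substitute g(u) into f:
f(g(u)) = -4*(3u)^2 + 3*(3u) + 3
(3u)^2 = 9u^2
Expand and combine: -36u^2 + 9u + 3


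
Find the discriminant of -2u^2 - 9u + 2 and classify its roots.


D = b^2 - 4ac = (-9)^2 - 4(-2)(2) = 81 + 16 = 97
Since D > 0: two distinct irrational roots


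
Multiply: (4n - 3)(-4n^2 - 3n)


Distribute each term of the first polynomial:
  (4n)(-4n^2 - 3n) = -16n^3 - 12n^2
  (-3)(-4n^2 - 3n) = 12n^2 + 9n
Sum: -16n^3 + 9n


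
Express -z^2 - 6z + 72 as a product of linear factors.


Roots satisfy r1 + r2 = -b/a = -6 and r1*r2 = c/a = -72.
So r1 = -12, r2 = 6.
-z^2 - 6z + 72 = -(z - r1)(z - r2) = -(z + 12)(z - 6)


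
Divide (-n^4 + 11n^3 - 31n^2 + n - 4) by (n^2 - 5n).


(-n^4 + 11n^3 - 31n^2 + n - 4) / (n^2 - 5n)
Step 1: -n^2 * (n^2 - 5n) = -n^4 + 5n^3; subtract.
Step 2: 6n * (n^2 - 5n) = 6n^3 - 30n^2; subtract.
Step 3: -1 * (n^2 - 5n) = -n^2 + 5n; subtract.
Quotient: -n^2 + 6n - 1, Remainder: -4n - 4
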